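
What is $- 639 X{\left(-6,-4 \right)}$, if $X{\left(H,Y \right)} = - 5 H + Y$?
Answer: $-16614$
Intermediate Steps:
$X{\left(H,Y \right)} = Y - 5 H$
$- 639 X{\left(-6,-4 \right)} = - 639 \left(-4 - -30\right) = - 639 \left(-4 + 30\right) = \left(-639\right) 26 = -16614$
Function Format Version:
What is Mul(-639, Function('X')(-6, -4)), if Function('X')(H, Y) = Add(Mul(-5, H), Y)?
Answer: -16614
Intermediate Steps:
Function('X')(H, Y) = Add(Y, Mul(-5, H))
Mul(-639, Function('X')(-6, -4)) = Mul(-639, Add(-4, Mul(-5, -6))) = Mul(-639, Add(-4, 30)) = Mul(-639, 26) = -16614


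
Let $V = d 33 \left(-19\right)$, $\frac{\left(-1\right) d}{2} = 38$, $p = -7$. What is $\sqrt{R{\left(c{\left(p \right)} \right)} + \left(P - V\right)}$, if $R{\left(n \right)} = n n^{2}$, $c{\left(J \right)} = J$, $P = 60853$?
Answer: $\sqrt{12858} \approx 113.39$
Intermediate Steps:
$d = -76$ ($d = \left(-2\right) 38 = -76$)
$R{\left(n \right)} = n^{3}$
$V = 47652$ ($V = \left(-76\right) 33 \left(-19\right) = \left(-2508\right) \left(-19\right) = 47652$)
$\sqrt{R{\left(c{\left(p \right)} \right)} + \left(P - V\right)} = \sqrt{\left(-7\right)^{3} + \left(60853 - 47652\right)} = \sqrt{-343 + \left(60853 - 47652\right)} = \sqrt{-343 + 13201} = \sqrt{12858}$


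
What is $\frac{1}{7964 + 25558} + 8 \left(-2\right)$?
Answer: $- \frac{536351}{33522} \approx -16.0$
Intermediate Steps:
$\frac{1}{7964 + 25558} + 8 \left(-2\right) = \frac{1}{33522} - 16 = - \frac{536351}{33522}$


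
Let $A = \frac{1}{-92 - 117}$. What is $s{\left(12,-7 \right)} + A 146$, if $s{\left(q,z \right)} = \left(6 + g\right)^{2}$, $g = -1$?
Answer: $\frac{5079}{209} \approx 24.301$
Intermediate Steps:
$A = - \frac{1}{209}$ ($A = \frac{1}{-209} = - \frac{1}{209} \approx -0.0047847$)
$s{\left(q,z \right)} = 25$ ($s{\left(q,z \right)} = \left(6 - 1\right)^{2} = 5^{2} = 25$)
$s{\left(12,-7 \right)} + A 146 = 25 - \frac{146}{209} = \frac{5079}{209}$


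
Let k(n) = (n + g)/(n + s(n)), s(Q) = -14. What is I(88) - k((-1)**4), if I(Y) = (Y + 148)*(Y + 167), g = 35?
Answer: 782376/13 ≈ 60183.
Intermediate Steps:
k(n) = (35 + n)/(-14 + n) (k(n) = (n + 35)/(n - 14) = (35 + n)/(-14 + n))
I(Y) = (148 + Y)*(167 + Y)
I(88) - k((-1)**4) = (24716 + 88**2 + 315*88) - (35 + (-1)**4)/(-14 + (-1)**4) = (24716 + 7744 + 27720) - (35 + 1)/(-14 + 1) = 60180 - 36/(-13) = 60180 - (-1)*36/13 = 60180 - 1*(-36/13) = 60180 + 36/13 = 782376/13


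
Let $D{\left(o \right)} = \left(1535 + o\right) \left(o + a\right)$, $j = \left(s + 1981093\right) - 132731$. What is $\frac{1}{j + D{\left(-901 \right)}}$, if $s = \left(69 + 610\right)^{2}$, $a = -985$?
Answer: $\frac{1}{1113679} \approx 8.9793 \cdot 10^{-7}$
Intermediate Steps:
$s = 461041$ ($s = 679^{2} = 461041$)
$j = 2309403$ ($j = \left(461041 + 1981093\right) - 132731 = 2442134 - 132731 = 2309403$)
$D{\left(o \right)} = \left(-985 + o\right) \left(1535 + o\right)$ ($D{\left(o \right)} = \left(1535 + o\right) \left(o - 985\right) = \left(1535 + o\right) \left(-985 + o\right) = \left(-985 + o\right) \left(1535 + o\right)$)
$\frac{1}{j + D{\left(-901 \right)}} = \frac{1}{2309403 + \left(-1511975 + \left(-901\right)^{2} + 550 \left(-901\right)\right)} = \frac{1}{2309403 - 1195724} = \frac{1}{1113679}$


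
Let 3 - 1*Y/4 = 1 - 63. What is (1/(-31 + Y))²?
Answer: 1/52441 ≈ 1.9069e-5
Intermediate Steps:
Y = 260 (Y = 12 - 4*(1 - 63) = 12 - 4*(-62) = 12 + 248 = 260)
(1/(-31 + Y))² = (1/(-31 + 260))² = (1/229)² = 1/52441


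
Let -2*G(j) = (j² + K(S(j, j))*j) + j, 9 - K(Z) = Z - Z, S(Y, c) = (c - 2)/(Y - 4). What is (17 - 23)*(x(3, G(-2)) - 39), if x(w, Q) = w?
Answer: 216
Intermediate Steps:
S(Y, c) = (-2 + c)/(-4 + Y)
K(Z) = 9 (K(Z) = 9 - (Z - Z) = 9 - 1*0 = 9 + 0 = 9)
G(j) = -5*j - j²/2 (G(j) = -((j² + 9*j) + j)/2 = -(j² + 10*j)/2 = -5*j - j²/2)
(17 - 23)*(x(3, G(-2)) - 39) = (17 - 23)*(3 - 39) = -6*(-36) = 216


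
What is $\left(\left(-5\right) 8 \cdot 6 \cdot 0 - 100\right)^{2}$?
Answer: $10000$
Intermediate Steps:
$\left(\left(-5\right) 8 \cdot 6 \cdot 0 - 100\right)^{2} = \left(\left(-40\right) 0 - 100\right)^{2} = \left(0 - 100\right)^{2} = \left(-100\right)^{2} = 10000$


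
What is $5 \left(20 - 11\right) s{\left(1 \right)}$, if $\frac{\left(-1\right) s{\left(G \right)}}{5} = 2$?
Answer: $-450$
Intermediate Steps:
$s{\left(G \right)} = -10$ ($s{\left(G \right)} = \left(-5\right) 2 = -10$)
$5 \left(20 - 11\right) s{\left(1 \right)} = 5 \left(20 - 11\right) \left(-10\right) = 5 \cdot 9 \left(-10\right) = 45 \left(-10\right) = -450$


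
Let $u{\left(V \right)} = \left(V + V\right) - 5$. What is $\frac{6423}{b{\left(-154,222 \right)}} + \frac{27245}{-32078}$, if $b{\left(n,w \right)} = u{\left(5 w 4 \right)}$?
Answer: $- \frac{35762381}{284692250} \approx -0.12562$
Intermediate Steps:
$u{\left(V \right)} = -5 + 2 V$ ($u{\left(V \right)} = 2 V - 5 = -5 + 2 V$)
$b{\left(n,w \right)} = -5 + 40 w$ ($b{\left(n,w \right)} = -5 + 2 \cdot 5 w 4 = -5 + 2 \cdot 5 \cdot 4 w = -5 + 2 \cdot 20 w = -5 + 40 w$)
$\frac{6423}{b{\left(-154,222 \right)}} + \frac{27245}{-32078} = \frac{6423}{-5 + 40 \cdot 222} + \frac{27245}{-32078} = \frac{6423}{-5 + 8880} + 27245 \left(- \frac{1}{32078}\right) = \frac{6423}{8875} - \frac{27245}{32078} = - \frac{35762381}{284692250}$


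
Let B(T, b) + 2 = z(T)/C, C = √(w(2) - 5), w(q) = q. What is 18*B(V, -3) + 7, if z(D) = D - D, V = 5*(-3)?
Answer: -29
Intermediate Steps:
V = -15
z(D) = 0
C = I*√3 (C = √(2 - 5) = √(-3) = I*√3 ≈ 1.732*I)
B(T, b) = -2 (B(T, b) = -2 + 0/((I*√3)) = -2 + 0*(-I*√3/3) = -2 + 0 = -2)
18*B(V, -3) + 7 = 18*(-2) + 7 = -36 + 7 = -29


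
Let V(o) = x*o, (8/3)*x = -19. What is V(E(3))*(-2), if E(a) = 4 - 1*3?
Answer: 57/4 ≈ 14.250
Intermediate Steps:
x = -57/8 (x = (3/8)*(-19) = -57/8 ≈ -7.1250)
E(a) = 1 (E(a) = 4 - 3 = 1)
V(o) = -57*o/8
V(E(3))*(-2) = -57/8*1*(-2) = -57/8*(-2) = 57/4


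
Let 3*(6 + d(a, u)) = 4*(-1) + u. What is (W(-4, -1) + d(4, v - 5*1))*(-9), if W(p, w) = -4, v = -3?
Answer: 126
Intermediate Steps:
d(a, u) = -22/3 + u/3 (d(a, u) = -6 + (4*(-1) + u)/3 = -6 + (-4 + u)/3 = -6 + (-4/3 + u/3) = -22/3 + u/3)
(W(-4, -1) + d(4, v - 5*1))*(-9) = (-4 + (-22/3 + (-3 - 5*1)/3))*(-9) = (-4 + (-22/3 + (-3 - 5)/3))*(-9) = (-4 + (-22/3 + (⅓)*(-8)))*(-9) = (-4 + (-22/3 - 8/3))*(-9) = (-4 - 10)*(-9) = -14*(-9) = 126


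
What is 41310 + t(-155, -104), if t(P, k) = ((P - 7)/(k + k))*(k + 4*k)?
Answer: 40905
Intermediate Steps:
t(P, k) = -35/2 + 5*P/2 (t(P, k) = ((-7 + P)/((2*k)))*(5*k) = ((-7 + P)*(1/(2*k)))*(5*k) = ((-7 + P)/(2*k))*(5*k) = -35/2 + 5*P/2)
41310 + t(-155, -104) = 41310 + (-35/2 + (5/2)*(-155)) = 41310 + (-35/2 - 775/2) = 41310 - 405 = 40905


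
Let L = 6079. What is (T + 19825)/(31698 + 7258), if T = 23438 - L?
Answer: 9296/9739 ≈ 0.95451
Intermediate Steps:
T = 17359 (T = 23438 - 1*6079 = 23438 - 6079 = 17359)
(T + 19825)/(31698 + 7258) = (17359 + 19825)/(31698 + 7258) = 37184/38956 = 37184*(1/38956) = 9296/9739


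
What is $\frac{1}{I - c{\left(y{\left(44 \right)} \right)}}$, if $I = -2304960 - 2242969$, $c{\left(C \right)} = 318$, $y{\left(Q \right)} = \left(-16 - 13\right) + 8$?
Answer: $- \frac{1}{4548247} \approx -2.1986 \cdot 10^{-7}$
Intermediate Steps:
$y{\left(Q \right)} = -21$ ($y{\left(Q \right)} = -29 + 8 = -21$)
$I = -4547929$ ($I = -2304960 - 2242969 = -4547929$)
$\frac{1}{I - c{\left(y{\left(44 \right)} \right)}} = \frac{1}{-4547929 - 318} = \frac{1}{-4548247} = - \frac{1}{4548247}$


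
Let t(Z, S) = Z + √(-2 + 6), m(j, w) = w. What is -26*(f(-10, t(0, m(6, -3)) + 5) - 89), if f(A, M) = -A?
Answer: 2054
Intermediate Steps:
t(Z, S) = 2 + Z (t(Z, S) = Z + √4 = Z + 2 = 2 + Z)
-26*(f(-10, t(0, m(6, -3)) + 5) - 89) = -26*(-1*(-10) - 89) = -26*(10 - 89) = -26*(-79) = 2054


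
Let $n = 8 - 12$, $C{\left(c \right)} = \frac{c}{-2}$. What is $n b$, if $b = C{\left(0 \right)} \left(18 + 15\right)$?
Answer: $0$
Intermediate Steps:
$C{\left(c \right)} = - \frac{c}{2}$ ($C{\left(c \right)} = c \left(- \frac{1}{2}\right) = - \frac{c}{2}$)
$n = -4$
$b = 0$ ($b = \left(- \frac{1}{2}\right) 0 \left(18 + 15\right) = 0 \cdot 33 = 0$)
$n b = \left(-4\right) 0 = 0$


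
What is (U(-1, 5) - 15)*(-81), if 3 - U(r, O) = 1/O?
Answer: 4941/5 ≈ 988.20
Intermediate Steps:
U(r, O) = 3 - 1/O
(U(-1, 5) - 15)*(-81) = ((3 - 1/5) - 15)*(-81) = ((3 - 1*⅕) - 15)*(-81) = ((3 - ⅕) - 15)*(-81) = (14/5 - 15)*(-81) = -61/5*(-81) = 4941/5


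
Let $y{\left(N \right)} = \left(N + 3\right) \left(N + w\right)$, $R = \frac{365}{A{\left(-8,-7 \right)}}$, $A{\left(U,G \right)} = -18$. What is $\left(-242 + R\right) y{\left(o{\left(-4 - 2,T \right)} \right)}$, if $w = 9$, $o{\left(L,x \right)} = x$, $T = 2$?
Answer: $- \frac{259655}{18} \approx -14425.0$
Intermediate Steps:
$R = - \frac{365}{18}$ ($R = \frac{365}{-18} = 365 \left(- \frac{1}{18}\right) = - \frac{365}{18} \approx -20.278$)
$y{\left(N \right)} = \left(3 + N\right) \left(9 + N\right)$ ($y{\left(N \right)} = \left(N + 3\right) \left(N + 9\right) = \left(3 + N\right) \left(9 + N\right)$)
$\left(-242 + R\right) y{\left(o{\left(-4 - 2,T \right)} \right)} = \left(-242 - \frac{365}{18}\right) \left(27 + 2^{2} + 12 \cdot 2\right) = - \frac{4721 \left(27 + 4 + 24\right)}{18} = \left(- \frac{4721}{18}\right) 55 = - \frac{259655}{18}$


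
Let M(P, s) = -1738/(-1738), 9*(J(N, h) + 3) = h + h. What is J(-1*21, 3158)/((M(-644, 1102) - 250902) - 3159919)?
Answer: -6289/30697380 ≈ -0.00020487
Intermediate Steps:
J(N, h) = -3 + 2*h/9 (J(N, h) = -3 + (h + h)/9 = -3 + (2*h)/9 = -3 + 2*h/9)
M(P, s) = 1 (M(P, s) = -1738*(-1/1738) = 1)
J(-1*21, 3158)/((M(-644, 1102) - 250902) - 3159919) = (-3 + (2/9)*3158)/((1 - 250902) - 3159919) = (-3 + 6316/9)/(-250901 - 3159919) = (6289/9)/(-3410820) = (6289/9)*(-1/3410820) = -6289/30697380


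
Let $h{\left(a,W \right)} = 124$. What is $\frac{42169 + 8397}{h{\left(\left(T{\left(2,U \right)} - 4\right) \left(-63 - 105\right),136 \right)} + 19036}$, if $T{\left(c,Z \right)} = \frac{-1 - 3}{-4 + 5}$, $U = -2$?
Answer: $\frac{25283}{9580} \approx 2.6391$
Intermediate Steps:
$T{\left(c,Z \right)} = -4$ ($T{\left(c,Z \right)} = - \frac{4}{1} = \left(-4\right) 1 = -4$)
$\frac{42169 + 8397}{h{\left(\left(T{\left(2,U \right)} - 4\right) \left(-63 - 105\right),136 \right)} + 19036} = \frac{42169 + 8397}{124 + 19036} = \frac{50566}{19160} = 50566 \cdot \frac{1}{19160} = \frac{25283}{9580}$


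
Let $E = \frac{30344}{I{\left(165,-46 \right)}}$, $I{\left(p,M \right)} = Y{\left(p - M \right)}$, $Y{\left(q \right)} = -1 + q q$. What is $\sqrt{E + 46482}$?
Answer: $\frac{\sqrt{1439532624495}}{5565} \approx 215.6$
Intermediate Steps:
$Y{\left(q \right)} = -1 + q^{2}$
$I{\left(p,M \right)} = -1 + \left(p - M\right)^{2}$
$E = \frac{3793}{5565}$ ($E = \frac{30344}{-1 + \left(-46 - 165\right)^{2}} = \frac{30344}{-1 + \left(-211\right)^{2}} = \frac{30344}{-1 + 44521} = \frac{30344}{44520} = 30344 \cdot \frac{1}{44520} = \frac{3793}{5565} \approx 0.68158$)
$\sqrt{E + 46482} = \sqrt{\frac{3793}{5565} + 46482} = \sqrt{\frac{258676123}{5565}} = \frac{\sqrt{1439532624495}}{5565}$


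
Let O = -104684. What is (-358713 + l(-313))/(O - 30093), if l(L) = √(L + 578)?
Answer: 358713/134777 - √265/134777 ≈ 2.6614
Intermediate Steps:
l(L) = √(578 + L)
(-358713 + l(-313))/(O - 30093) = (-358713 + √(578 - 313))/(-104684 - 30093) = (-358713 + √265)/(-134777) = (-358713 + √265)*(-1/134777) = 358713/134777 - √265/134777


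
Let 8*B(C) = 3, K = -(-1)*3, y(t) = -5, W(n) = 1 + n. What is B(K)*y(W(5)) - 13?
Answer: -119/8 ≈ -14.875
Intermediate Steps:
K = 3 (K = -1*(-3) = 3)
B(C) = 3/8 (B(C) = (⅛)*3 = 3/8)
B(K)*y(W(5)) - 13 = (3/8)*(-5) - 13 = -15/8 - 13 = -119/8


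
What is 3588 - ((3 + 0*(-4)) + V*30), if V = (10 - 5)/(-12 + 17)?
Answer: 3555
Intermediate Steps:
V = 1 (V = 5/5 = 5*(1/5) = 1)
3588 - ((3 + 0*(-4)) + V*30) = 3588 - ((3 + 0*(-4)) + 1*30) = 3588 - ((3 + 0) + 30) = 3588 - (3 + 30) = 3588 - 1*33 = 3588 - 33 = 3555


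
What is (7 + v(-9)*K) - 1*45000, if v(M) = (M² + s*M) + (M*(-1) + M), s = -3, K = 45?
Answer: -40133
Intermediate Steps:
v(M) = M² - 3*M (v(M) = (M² - 3*M) + (M*(-1) + M) = (M² - 3*M) + (-M + M) = (M² - 3*M) + 0 = M² - 3*M)
(7 + v(-9)*K) - 1*45000 = (7 - 9*(-3 - 9)*45) - 1*45000 = (7 - 9*(-12)*45) - 45000 = (7 + 108*45) - 45000 = (7 + 4860) - 45000 = 4867 - 45000 = -40133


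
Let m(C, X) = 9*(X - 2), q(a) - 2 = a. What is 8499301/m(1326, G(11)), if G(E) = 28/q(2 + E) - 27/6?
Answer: -84993010/417 ≈ -2.0382e+5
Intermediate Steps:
q(a) = 2 + a
G(E) = -9/2 + 28/(4 + E) (G(E) = 28/(2 + (2 + E)) - 27/6 = 28/(4 + E) - 27*⅙ = 28/(4 + E) - 9/2 = -9/2 + 28/(4 + E))
m(C, X) = -18 + 9*X (m(C, X) = 9*(-2 + X) = -18 + 9*X)
8499301/m(1326, G(11)) = 8499301/(-18 + 9*((20 - 9*11)/(2*(4 + 11)))) = 8499301/(-18 + 9*((½)*(20 - 99)/15)) = 8499301/(-18 + 9*((½)*(1/15)*(-79))) = 8499301/(-18 + 9*(-79/30)) = 8499301/(-18 - 237/10) = 8499301/(-417/10) = 8499301*(-10/417) = -84993010/417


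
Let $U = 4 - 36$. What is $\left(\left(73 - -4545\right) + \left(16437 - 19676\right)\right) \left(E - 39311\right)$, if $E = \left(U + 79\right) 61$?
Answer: $-50256276$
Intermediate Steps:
$U = -32$ ($U = 4 - 36 = -32$)
$E = 2867$ ($E = \left(-32 + 79\right) 61 = 47 \cdot 61 = 2867$)
$\left(\left(73 - -4545\right) + \left(16437 - 19676\right)\right) \left(E - 39311\right) = \left(\left(73 - -4545\right) + \left(16437 - 19676\right)\right) \left(2867 - 39311\right) = \left(\left(73 + 4545\right) + \left(16437 - 19676\right)\right) \left(-36444\right) = \left(4618 - 3239\right) \left(-36444\right) = 1379 \left(-36444\right) = -50256276$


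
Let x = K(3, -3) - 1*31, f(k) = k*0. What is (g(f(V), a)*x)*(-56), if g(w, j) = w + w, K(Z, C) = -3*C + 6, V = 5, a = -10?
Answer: 0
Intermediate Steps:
f(k) = 0
K(Z, C) = 6 - 3*C
x = -16 (x = (6 - 3*(-3)) - 1*31 = (6 + 9) - 31 = 15 - 31 = -16)
g(w, j) = 2*w
(g(f(V), a)*x)*(-56) = ((2*0)*(-16))*(-56) = (0*(-16))*(-56) = 0*(-56) = 0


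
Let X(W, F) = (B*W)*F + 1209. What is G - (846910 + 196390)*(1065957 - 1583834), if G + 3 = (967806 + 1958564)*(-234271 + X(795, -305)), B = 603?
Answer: -428013378718093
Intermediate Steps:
X(W, F) = 1209 + 603*F*W (X(W, F) = (603*W)*F + 1209 = 603*F*W + 1209 = 1209 + 603*F*W)
G = -428553679792193 (G = -3 + (967806 + 1958564)*(-234271 + (1209 + 603*(-305)*795)) = -3 + 2926370*(-234271 + (1209 - 146212425)) = -3 + 2926370*(-234271 - 146211216) = -3 + 2926370*(-146445487) = -3 - 428553679792190 = -428553679792193)
G - (846910 + 196390)*(1065957 - 1583834) = -428553679792193 - (846910 + 196390)*(1065957 - 1583834) = -428553679792193 - 1043300*(-517877) = -428553679792193 - 1*(-540301074100) = -428553679792193 + 540301074100 = -428013378718093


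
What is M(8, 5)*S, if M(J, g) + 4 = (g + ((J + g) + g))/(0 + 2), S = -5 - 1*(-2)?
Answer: -45/2 ≈ -22.500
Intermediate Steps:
S = -3 (S = -5 + 2 = -3)
M(J, g) = -4 + J/2 + 3*g/2 (M(J, g) = -4 + (g + ((J + g) + g))/(0 + 2) = -4 + (g + (J + 2*g))/2 = -4 + (J + 3*g)*(1/2) = -4 + (J/2 + 3*g/2) = -4 + J/2 + 3*g/2)
M(8, 5)*S = (-4 + (1/2)*8 + (3/2)*5)*(-3) = (-4 + 4 + 15/2)*(-3) = (15/2)*(-3) = -45/2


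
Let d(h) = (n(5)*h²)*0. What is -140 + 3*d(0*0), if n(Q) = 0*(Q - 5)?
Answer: -140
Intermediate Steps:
n(Q) = 0 (n(Q) = 0*(-5 + Q) = 0)
d(h) = 0 (d(h) = (0*h²)*0 = 0*0 = 0)
-140 + 3*d(0*0) = -140 + 3*0 = -140 + 0 = -140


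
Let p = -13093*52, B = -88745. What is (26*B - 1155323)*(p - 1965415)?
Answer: 9163154813943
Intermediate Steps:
p = -680836
(26*B - 1155323)*(p - 1965415) = (26*(-88745) - 1155323)*(-680836 - 1965415) = (-2307370 - 1155323)*(-2646251) = -3462693*(-2646251) = 9163154813943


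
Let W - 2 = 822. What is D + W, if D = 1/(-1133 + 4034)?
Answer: 2390425/2901 ≈ 824.00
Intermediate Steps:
W = 824 (W = 2 + 822 = 824)
D = 1/2901 ≈ 0.00034471
D + W = 1/2901 + 824 = 2390425/2901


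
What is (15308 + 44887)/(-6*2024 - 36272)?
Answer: -60195/48416 ≈ -1.2433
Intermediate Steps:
(15308 + 44887)/(-6*2024 - 36272) = 60195/(-12144 - 36272) = 60195/(-48416) = 60195*(-1/48416) = -60195/48416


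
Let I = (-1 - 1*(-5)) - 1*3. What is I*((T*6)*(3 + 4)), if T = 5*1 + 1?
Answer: 252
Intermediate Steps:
T = 6 (T = 5 + 1 = 6)
I = 1 (I = (-1 + 5) - 3 = 4 - 3 = 1)
I*((T*6)*(3 + 4)) = 1*((6*6)*(3 + 4)) = 1*(36*7) = 1*252 = 252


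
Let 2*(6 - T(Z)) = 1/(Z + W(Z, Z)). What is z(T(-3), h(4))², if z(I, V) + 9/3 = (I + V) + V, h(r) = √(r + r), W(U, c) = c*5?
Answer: 53353/1296 + 218*√2/9 ≈ 75.423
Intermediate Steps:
W(U, c) = 5*c
T(Z) = 6 - 1/(12*Z) (T(Z) = 6 - 1/(2*(Z + 5*Z)) = 6 - 1/(6*Z)/2 = 6 - 1/(12*Z))
h(r) = √2*√r (h(r) = √(2*r) = √2*√r)
z(I, V) = -3 + I + 2*V (z(I, V) = -3 + ((I + V) + V) = -3 + (I + 2*V) = -3 + I + 2*V)
z(T(-3), h(4))² = (-3 + (6 - 1/12/(-3)) + 2*(√2*√4))² = (-3 + (6 - 1/12*(-⅓)) + 2*(√2*2))² = (-3 + (6 + 1/36) + 2*(2*√2))² = (-3 + 217/36 + 4*√2)² = (109/36 + 4*√2)²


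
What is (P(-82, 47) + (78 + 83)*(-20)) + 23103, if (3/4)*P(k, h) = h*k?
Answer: 44233/3 ≈ 14744.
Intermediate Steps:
P(k, h) = 4*h*k/3 (P(k, h) = 4*(h*k)/3 = 4*h*k/3)
(P(-82, 47) + (78 + 83)*(-20)) + 23103 = ((4/3)*47*(-82) + (78 + 83)*(-20)) + 23103 = (-15416/3 + 161*(-20)) + 23103 = (-15416/3 - 3220) + 23103 = -25076/3 + 23103 = 44233/3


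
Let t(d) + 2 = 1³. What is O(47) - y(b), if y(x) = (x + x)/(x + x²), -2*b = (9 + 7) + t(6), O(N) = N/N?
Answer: 17/13 ≈ 1.3077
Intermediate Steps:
O(N) = 1
t(d) = -1 (t(d) = -2 + 1³ = -2 + 1 = -1)
b = -15/2 (b = -((9 + 7) - 1)/2 = -(16 - 1)/2 = -½*15 = -15/2 ≈ -7.5000)
y(x) = 2*x/(x + x²) (y(x) = (2*x)/(x + x²) = 2*x/(x + x²))
O(47) - y(b) = 1 - 2/(1 - 15/2) = 1 - 2/(-13/2) = 1 - 2*(-2)/13 = 1 - 1*(-4/13) = 1 + 4/13 = 17/13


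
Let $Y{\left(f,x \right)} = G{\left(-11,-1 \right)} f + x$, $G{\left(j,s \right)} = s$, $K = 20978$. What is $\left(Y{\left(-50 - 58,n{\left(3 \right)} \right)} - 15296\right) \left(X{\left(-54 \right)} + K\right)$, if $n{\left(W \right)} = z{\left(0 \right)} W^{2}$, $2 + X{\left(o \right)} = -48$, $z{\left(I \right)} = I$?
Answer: $-317854464$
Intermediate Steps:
$X{\left(o \right)} = -50$ ($X{\left(o \right)} = -2 - 48 = -50$)
$n{\left(W \right)} = 0$ ($n{\left(W \right)} = 0 W^{2} = 0$)
$Y{\left(f,x \right)} = x - f$ ($Y{\left(f,x \right)} = - f + x = x - f$)
$\left(Y{\left(-50 - 58,n{\left(3 \right)} \right)} - 15296\right) \left(X{\left(-54 \right)} + K\right) = \left(\left(0 - \left(-50 - 58\right)\right) - 15296\right) \left(-50 + 20978\right) = \left(\left(0 - -108\right) - 15296\right) 20928 = \left(\left(0 + 108\right) - 15296\right) 20928 = \left(108 - 15296\right) 20928 = \left(-15188\right) 20928 = -317854464$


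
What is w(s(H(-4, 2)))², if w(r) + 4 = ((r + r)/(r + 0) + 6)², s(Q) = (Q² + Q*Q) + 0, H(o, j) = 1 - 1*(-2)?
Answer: 3600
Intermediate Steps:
H(o, j) = 3 (H(o, j) = 1 + 2 = 3)
s(Q) = 2*Q² (s(Q) = (Q² + Q²) + 0 = 2*Q² + 0 = 2*Q²)
w(r) = 60 (w(r) = -4 + ((r + r)/(r + 0) + 6)² = -4 + ((2*r)/r + 6)² = -4 + (2 + 6)² = -4 + 8² = -4 + 64 = 60)
w(s(H(-4, 2)))² = 60² = 3600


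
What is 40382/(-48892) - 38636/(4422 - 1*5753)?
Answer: 917621435/32537626 ≈ 28.202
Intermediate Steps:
40382/(-48892) - 38636/(4422 - 1*5753) = 40382*(-1/48892) - 38636/(4422 - 5753) = -20191/24446 - 38636/(-1331) = -20191/24446 - 38636*(-1/1331) = -20191/24446 + 38636/1331 = 917621435/32537626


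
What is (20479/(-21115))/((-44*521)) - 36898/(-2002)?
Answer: 811825386929/44047663660 ≈ 18.431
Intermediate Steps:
(20479/(-21115))/((-44*521)) - 36898/(-2002) = (20479*(-1/21115))/(-22924) - 36898*(-1/2002) = -20479/21115*(-1/22924) + 18449/1001 = 20479/484040260 + 18449/1001 = 811825386929/44047663660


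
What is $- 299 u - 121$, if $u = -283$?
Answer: $84496$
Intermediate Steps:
$- 299 u - 121 = \left(-299\right) \left(-283\right) - 121 = 84617 - 121 = 84496$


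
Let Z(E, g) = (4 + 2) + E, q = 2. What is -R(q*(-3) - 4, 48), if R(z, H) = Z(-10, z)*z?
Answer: -40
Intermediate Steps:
Z(E, g) = 6 + E
R(z, H) = -4*z (R(z, H) = (6 - 10)*z = -4*z)
-R(q*(-3) - 4, 48) = -(-4)*(2*(-3) - 4) = -(-4)*(-6 - 4) = -(-4)*(-10) = -1*40 = -40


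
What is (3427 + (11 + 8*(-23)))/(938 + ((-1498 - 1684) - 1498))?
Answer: -1627/1871 ≈ -0.86959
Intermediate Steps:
(3427 + (11 + 8*(-23)))/(938 + ((-1498 - 1684) - 1498)) = (3427 + (11 - 184))/(938 + (-3182 - 1498)) = (3427 - 173)/(938 - 4680) = 3254/(-3742) = 3254*(-1/3742) = -1627/1871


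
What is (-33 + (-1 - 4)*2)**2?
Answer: 1849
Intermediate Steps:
(-33 + (-1 - 4)*2)**2 = (-33 - 5*2)**2 = (-33 - 10)**2 = (-43)**2 = 1849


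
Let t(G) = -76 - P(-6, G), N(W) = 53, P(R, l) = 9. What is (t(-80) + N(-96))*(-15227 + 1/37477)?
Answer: 18261192896/37477 ≈ 4.8726e+5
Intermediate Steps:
t(G) = -85 (t(G) = -76 - 1*9 = -76 - 9 = -85)
(t(-80) + N(-96))*(-15227 + 1/37477) = (-85 + 53)*(-15227 + 1/37477) = -32*(-15227 + 1/37477) = -32*(-570662278/37477) = 18261192896/37477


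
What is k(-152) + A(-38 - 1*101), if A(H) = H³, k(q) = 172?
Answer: -2685447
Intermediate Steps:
k(-152) + A(-38 - 1*101) = 172 + (-38 - 1*101)³ = 172 + (-38 - 101)³ = 172 + (-139)³ = 172 - 2685619 = -2685447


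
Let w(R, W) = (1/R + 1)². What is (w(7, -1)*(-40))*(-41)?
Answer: 104960/49 ≈ 2142.0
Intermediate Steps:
w(R, W) = (1 + 1/R)²
(w(7, -1)*(-40))*(-41) = (((1 + 7)²/7²)*(-40))*(-41) = (((1/49)*8²)*(-40))*(-41) = (((1/49)*64)*(-40))*(-41) = ((64/49)*(-40))*(-41) = -2560/49*(-41) = 104960/49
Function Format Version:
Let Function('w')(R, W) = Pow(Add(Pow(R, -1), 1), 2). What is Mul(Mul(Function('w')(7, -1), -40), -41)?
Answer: Rational(104960, 49) ≈ 2142.0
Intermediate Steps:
Function('w')(R, W) = Pow(Add(1, Pow(R, -1)), 2)
Mul(Mul(Function('w')(7, -1), -40), -41) = Mul(Mul(Mul(Pow(7, -2), Pow(Add(1, 7), 2)), -40), -41) = Mul(Mul(Mul(Rational(1, 49), Pow(8, 2)), -40), -41) = Mul(Mul(Mul(Rational(1, 49), 64), -40), -41) = Mul(Mul(Rational(64, 49), -40), -41) = Mul(Rational(-2560, 49), -41) = Rational(104960, 49)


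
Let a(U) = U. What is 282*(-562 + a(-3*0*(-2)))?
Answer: -158484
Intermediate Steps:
282*(-562 + a(-3*0*(-2))) = 282*(-562 - 3*0*(-2)) = 282*(-562 + 0*(-2)) = 282*(-562 + 0) = 282*(-562) = -158484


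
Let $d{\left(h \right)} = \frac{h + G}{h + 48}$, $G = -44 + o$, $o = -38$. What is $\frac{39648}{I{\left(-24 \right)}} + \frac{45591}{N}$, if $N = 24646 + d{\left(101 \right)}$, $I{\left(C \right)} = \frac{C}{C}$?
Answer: $\frac{48535024321}{1224091} \approx 39650.0$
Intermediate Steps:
$G = -82$ ($G = -44 - 38 = -82$)
$d{\left(h \right)} = \frac{-82 + h}{48 + h}$ ($d{\left(h \right)} = \frac{h - 82}{h + 48} = \frac{-82 + h}{48 + h}$)
$I{\left(C \right)} = 1$
$N = \frac{3672273}{149}$ ($N = 24646 + \frac{-82 + 101}{48 + 101} = 24646 + \frac{1}{149} \cdot 19 = 24646 + \frac{19}{149} = \frac{3672273}{149} \approx 24646.0$)
$\frac{39648}{I{\left(-24 \right)}} + \frac{45591}{N} = \frac{39648}{1} + \frac{45591}{\frac{3672273}{149}} = 39648 \cdot 1 + 45591 \cdot \frac{149}{3672273} = 39648 + \frac{2264353}{1224091} = \frac{48535024321}{1224091}$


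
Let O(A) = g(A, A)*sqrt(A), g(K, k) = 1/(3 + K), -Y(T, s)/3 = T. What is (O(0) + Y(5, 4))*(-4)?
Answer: 60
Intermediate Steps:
Y(T, s) = -3*T
O(A) = sqrt(A)/(3 + A)
(O(0) + Y(5, 4))*(-4) = (sqrt(0)/(3 + 0) - 3*5)*(-4) = (0/3 - 15)*(-4) = (0*(1/3) - 15)*(-4) = (0 - 15)*(-4) = -15*(-4) = 60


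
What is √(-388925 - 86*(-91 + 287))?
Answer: I*√405781 ≈ 637.01*I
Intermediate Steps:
√(-388925 - 86*(-91 + 287)) = √(-388925 - 86*196) = √(-388925 - 16856) = √(-405781) = I*√405781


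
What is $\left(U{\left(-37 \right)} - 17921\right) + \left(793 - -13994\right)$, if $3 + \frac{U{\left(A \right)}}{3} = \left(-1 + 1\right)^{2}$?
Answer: $-3143$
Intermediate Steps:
$U{\left(A \right)} = -9$ ($U{\left(A \right)} = -9 + 3 \left(-1 + 1\right)^{2} = -9 + 3 \cdot 0^{2} = -9 + 3 \cdot 0 = -9 + 0 = -9$)
$\left(U{\left(-37 \right)} - 17921\right) + \left(793 - -13994\right) = \left(-9 - 17921\right) + \left(793 - -13994\right) = -17930 + \left(793 + 13994\right) = -17930 + 14787 = -3143$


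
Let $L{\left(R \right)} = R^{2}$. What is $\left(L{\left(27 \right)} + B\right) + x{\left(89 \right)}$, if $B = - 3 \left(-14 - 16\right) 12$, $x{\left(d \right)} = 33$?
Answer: $1842$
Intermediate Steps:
$B = 1080$ ($B = \left(-3\right) \left(-30\right) 12 = 90 \cdot 12 = 1080$)
$\left(L{\left(27 \right)} + B\right) + x{\left(89 \right)} = \left(27^{2} + 1080\right) + 33 = \left(729 + 1080\right) + 33 = 1809 + 33 = 1842$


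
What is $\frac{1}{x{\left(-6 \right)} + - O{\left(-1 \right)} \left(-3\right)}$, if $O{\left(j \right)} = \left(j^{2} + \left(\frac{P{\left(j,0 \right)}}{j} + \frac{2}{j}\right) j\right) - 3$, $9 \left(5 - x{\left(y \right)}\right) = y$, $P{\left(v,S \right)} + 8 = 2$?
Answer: $- \frac{3}{37} \approx -0.081081$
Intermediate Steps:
$P{\left(v,S \right)} = -6$ ($P{\left(v,S \right)} = -8 + 2 = -6$)
$x{\left(y \right)} = 5 - \frac{y}{9}$
$O{\left(j \right)} = -7 + j^{2}$ ($O{\left(j \right)} = \left(j^{2} + \left(- \frac{6}{j} + \frac{2}{j}\right) j\right) - 3 = \left(j^{2} + - \frac{4}{j} j\right) - 3 = \left(j^{2} - 4\right) - 3 = \left(-4 + j^{2}\right) - 3 = -7 + j^{2}$)
$\frac{1}{x{\left(-6 \right)} + - O{\left(-1 \right)} \left(-3\right)} = \frac{1}{\left(5 - - \frac{2}{3}\right) + - (-7 + \left(-1\right)^{2}) \left(-3\right)} = \frac{1}{\left(5 + \frac{2}{3}\right) + - (-7 + 1) \left(-3\right)} = \frac{1}{\frac{17}{3} + \left(-1\right) \left(-6\right) \left(-3\right)} = \frac{1}{\frac{17}{3} + 6 \left(-3\right)} = \frac{1}{\frac{17}{3} - 18} = \frac{1}{- \frac{37}{3}} = - \frac{3}{37}$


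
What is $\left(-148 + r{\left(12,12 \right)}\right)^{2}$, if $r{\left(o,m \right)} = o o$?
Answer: $16$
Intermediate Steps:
$r{\left(o,m \right)} = o^{2}$
$\left(-148 + r{\left(12,12 \right)}\right)^{2} = \left(-148 + 12^{2}\right)^{2} = \left(-148 + 144\right)^{2} = \left(-4\right)^{2} = 16$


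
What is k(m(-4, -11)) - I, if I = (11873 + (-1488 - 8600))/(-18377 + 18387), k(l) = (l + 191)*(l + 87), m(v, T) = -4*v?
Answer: 42285/2 ≈ 21143.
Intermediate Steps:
k(l) = (87 + l)*(191 + l) (k(l) = (191 + l)*(87 + l) = (87 + l)*(191 + l))
I = 357/2 (I = (11873 - 10088)/10 = 1785*(⅒) = 357/2 ≈ 178.50)
k(m(-4, -11)) - I = (16617 + (-4*(-4))² + 278*(-4*(-4))) - 1*357/2 = (16617 + 16² + 278*16) - 357/2 = (16617 + 256 + 4448) - 357/2 = 21321 - 357/2 = 42285/2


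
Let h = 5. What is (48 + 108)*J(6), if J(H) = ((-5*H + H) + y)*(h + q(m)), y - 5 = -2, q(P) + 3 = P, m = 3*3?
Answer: -36036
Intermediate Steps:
m = 9
q(P) = -3 + P
y = 3 (y = 5 - 2 = 3)
J(H) = 33 - 44*H (J(H) = ((-5*H + H) + 3)*(5 + (-3 + 9)) = (-4*H + 3)*(5 + 6) = (3 - 4*H)*11 = 33 - 44*H)
(48 + 108)*J(6) = (48 + 108)*(33 - 44*6) = 156*(33 - 264) = 156*(-231) = -36036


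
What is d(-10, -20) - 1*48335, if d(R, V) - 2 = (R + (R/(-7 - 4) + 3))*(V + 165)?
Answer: -541378/11 ≈ -49216.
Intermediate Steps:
d(R, V) = 2 + (3 + 10*R/11)*(165 + V) (d(R, V) = 2 + (R + (R/(-7 - 4) + 3))*(V + 165) = 2 + (R + (R/(-11) + 3))*(165 + V) = 2 + (R + (-R/11 + 3))*(165 + V) = 2 + (R + (3 - R/11))*(165 + V) = 2 + (3 + 10*R/11)*(165 + V))
d(-10, -20) - 1*48335 = (497 + 3*(-20) + 150*(-10) + (10/11)*(-10)*(-20)) - 1*48335 = (497 - 60 - 1500 + 2000/11) - 48335 = -9693/11 - 48335 = -541378/11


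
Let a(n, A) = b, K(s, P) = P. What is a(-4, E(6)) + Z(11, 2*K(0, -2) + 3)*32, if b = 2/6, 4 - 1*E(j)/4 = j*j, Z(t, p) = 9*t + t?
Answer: 10561/3 ≈ 3520.3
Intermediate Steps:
Z(t, p) = 10*t
E(j) = 16 - 4*j² (E(j) = 16 - 4*j*j = 16 - 4*j²)
b = ⅓ (b = 2*(⅙) = ⅓ ≈ 0.33333)
a(n, A) = ⅓
a(-4, E(6)) + Z(11, 2*K(0, -2) + 3)*32 = ⅓ + (10*11)*32 = ⅓ + 110*32 = ⅓ + 3520 = 10561/3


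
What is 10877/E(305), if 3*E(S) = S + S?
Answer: 32631/610 ≈ 53.493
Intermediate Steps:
E(S) = 2*S/3 (E(S) = (S + S)/3 = (2*S)/3 = 2*S/3)
10877/E(305) = 10877/(((2/3)*305)) = 10877/(610/3) = 10877*(3/610) = 32631/610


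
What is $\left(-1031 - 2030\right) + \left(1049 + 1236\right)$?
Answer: $-776$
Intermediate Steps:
$\left(-1031 - 2030\right) + \left(1049 + 1236\right) = -3061 + 2285 = -776$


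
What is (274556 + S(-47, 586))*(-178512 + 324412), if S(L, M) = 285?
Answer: 40099301900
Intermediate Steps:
(274556 + S(-47, 586))*(-178512 + 324412) = (274556 + 285)*(-178512 + 324412) = 274841*145900 = 40099301900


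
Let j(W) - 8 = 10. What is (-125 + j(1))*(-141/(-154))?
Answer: -15087/154 ≈ -97.968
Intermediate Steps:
j(W) = 18 (j(W) = 8 + 10 = 18)
(-125 + j(1))*(-141/(-154)) = (-125 + 18)*(-141/(-154)) = -(-15087)*(-1)/154 = -107*141/154 = -15087/154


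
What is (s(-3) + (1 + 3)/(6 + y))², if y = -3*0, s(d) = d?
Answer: 49/9 ≈ 5.4444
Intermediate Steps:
y = 0
(s(-3) + (1 + 3)/(6 + y))² = (-3 + (1 + 3)/(6 + 0))² = (-3 + 4/6)² = (-3 + 4*(⅙))² = (-3 + ⅔)² = (-7/3)² = 49/9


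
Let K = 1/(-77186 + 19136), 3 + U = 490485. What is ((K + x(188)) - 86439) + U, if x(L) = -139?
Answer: 23446627199/58050 ≈ 4.0390e+5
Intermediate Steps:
U = 490482 (U = -3 + 490485 = 490482)
K = -1/58050 (K = 1/(-58050) = -1/58050 ≈ -1.7227e-5)
((K + x(188)) - 86439) + U = ((-1/58050 - 139) - 86439) + 490482 = (-8068951/58050 - 86439) + 490482 = -5025852901/58050 + 490482 = 23446627199/58050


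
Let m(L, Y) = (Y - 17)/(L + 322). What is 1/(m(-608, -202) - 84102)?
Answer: -286/24052953 ≈ -1.1890e-5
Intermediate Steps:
m(L, Y) = (-17 + Y)/(322 + L)
1/(m(-608, -202) - 84102) = 1/((-17 - 202)/(322 - 608) - 84102) = 1/(-219/(-286) - 84102) = 1/(-1/286*(-219) - 84102) = 1/(219/286 - 84102) = 1/(-24052953/286) = -286/24052953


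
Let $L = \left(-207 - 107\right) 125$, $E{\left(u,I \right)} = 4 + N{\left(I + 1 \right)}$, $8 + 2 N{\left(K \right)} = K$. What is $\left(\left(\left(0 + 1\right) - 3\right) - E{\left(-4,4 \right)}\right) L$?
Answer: $176625$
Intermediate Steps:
$N{\left(K \right)} = -4 + \frac{K}{2}$
$E{\left(u,I \right)} = \frac{1}{2} + \frac{I}{2}$ ($E{\left(u,I \right)} = 4 + \left(-4 + \frac{I + 1}{2}\right) = 4 + \left(-4 + \frac{1 + I}{2}\right) = 4 + \left(-4 + \left(\frac{1}{2} + \frac{I}{2}\right)\right) = 4 + \left(- \frac{7}{2} + \frac{I}{2}\right) = \frac{1}{2} + \frac{I}{2}$)
$L = -39250$ ($L = \left(-314\right) 125 = -39250$)
$\left(\left(\left(0 + 1\right) - 3\right) - E{\left(-4,4 \right)}\right) L = \left(\left(\left(0 + 1\right) - 3\right) - \left(\frac{1}{2} + \frac{1}{2} \cdot 4\right)\right) \left(-39250\right) = \left(\left(1 - 3\right) - \left(\frac{1}{2} + 2\right)\right) \left(-39250\right) = \left(-2 - \frac{5}{2}\right) \left(-39250\right) = \left(- \frac{9}{2}\right) \left(-39250\right) = 176625$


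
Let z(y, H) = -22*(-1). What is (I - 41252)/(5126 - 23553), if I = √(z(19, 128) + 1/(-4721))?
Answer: 41252/18427 - √490327781/86993867 ≈ 2.2384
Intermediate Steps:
z(y, H) = 22
I = √490327781/4721 (I = √(22 + 1/(-4721)) = √(22 - 1/4721) = √(103861/4721) = √490327781/4721 ≈ 4.6904)
(I - 41252)/(5126 - 23553) = (√490327781/4721 - 41252)/(5126 - 23553) = (-41252 + √490327781/4721)/(-18427) = (-41252 + √490327781/4721)*(-1/18427) = 41252/18427 - √490327781/86993867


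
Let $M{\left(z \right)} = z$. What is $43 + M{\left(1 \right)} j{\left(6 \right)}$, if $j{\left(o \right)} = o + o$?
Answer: $55$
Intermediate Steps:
$j{\left(o \right)} = 2 o$
$43 + M{\left(1 \right)} j{\left(6 \right)} = 43 + 1 \cdot 2 \cdot 6 = 43 + 1 \cdot 12 = 43 + 12 = 55$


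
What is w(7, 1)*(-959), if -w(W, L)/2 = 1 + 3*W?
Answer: 42196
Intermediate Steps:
w(W, L) = -2 - 6*W (w(W, L) = -2*(1 + 3*W) = -2 - 6*W)
w(7, 1)*(-959) = (-2 - 6*7)*(-959) = (-2 - 42)*(-959) = -44*(-959) = 42196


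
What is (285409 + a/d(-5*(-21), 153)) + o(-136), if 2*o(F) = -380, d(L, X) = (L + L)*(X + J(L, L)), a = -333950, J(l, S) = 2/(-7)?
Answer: 914663938/3207 ≈ 2.8521e+5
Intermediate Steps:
J(l, S) = -2/7 (J(l, S) = 2*(-⅐) = -2/7)
d(L, X) = 2*L*(-2/7 + X) (d(L, X) = (L + L)*(X - 2/7) = (2*L)*(-2/7 + X) = 2*L*(-2/7 + X))
o(F) = -190 (o(F) = (½)*(-380) = -190)
(285409 + a/d(-5*(-21), 153)) + o(-136) = (285409 - 333950*1/(30*(-2 + 7*153))) - 190 = (285409 - 333950*1/(30*(-2 + 1071))) - 190 = (285409 - 333950/((2/7)*105*1069)) - 190 = (285409 - 333950/32070) - 190 = (285409 - 333950*1/32070) - 190 = (285409 - 33395/3207) - 190 = 915273268/3207 - 190 = 914663938/3207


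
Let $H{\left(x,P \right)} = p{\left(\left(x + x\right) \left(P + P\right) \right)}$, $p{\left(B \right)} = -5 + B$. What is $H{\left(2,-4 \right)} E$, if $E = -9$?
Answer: $333$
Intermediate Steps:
$H{\left(x,P \right)} = -5 + 4 P x$ ($H{\left(x,P \right)} = -5 + \left(x + x\right) \left(P + P\right) = -5 + 2 x 2 P = -5 + 4 P x$)
$H{\left(2,-4 \right)} E = \left(-5 + 4 \left(-4\right) 2\right) \left(-9\right) = \left(-5 - 32\right) \left(-9\right) = \left(-37\right) \left(-9\right) = 333$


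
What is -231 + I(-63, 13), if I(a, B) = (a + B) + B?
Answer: -268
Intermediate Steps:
I(a, B) = a + 2*B (I(a, B) = (B + a) + B = a + 2*B)
-231 + I(-63, 13) = -231 + (-63 + 2*13) = -231 + (-63 + 26) = -231 - 37 = -268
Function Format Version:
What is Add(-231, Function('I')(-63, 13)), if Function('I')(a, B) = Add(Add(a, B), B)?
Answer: -268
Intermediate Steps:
Function('I')(a, B) = Add(a, Mul(2, B)) (Function('I')(a, B) = Add(Add(B, a), B) = Add(a, Mul(2, B)))
Add(-231, Function('I')(-63, 13)) = Add(-231, Add(-63, Mul(2, 13))) = Add(-231, Add(-63, 26)) = Add(-231, -37) = -268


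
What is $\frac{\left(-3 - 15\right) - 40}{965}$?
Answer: $- \frac{58}{965} \approx -0.060104$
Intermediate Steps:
$\frac{\left(-3 - 15\right) - 40}{965} = \left(-18 - 40\right) \frac{1}{965} = \left(-58\right) \frac{1}{965} = - \frac{58}{965}$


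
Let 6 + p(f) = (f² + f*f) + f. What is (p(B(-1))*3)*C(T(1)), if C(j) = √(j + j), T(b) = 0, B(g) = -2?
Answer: 0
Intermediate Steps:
p(f) = -6 + f + 2*f² (p(f) = -6 + ((f² + f*f) + f) = -6 + ((f² + f²) + f) = -6 + (2*f² + f) = -6 + (f + 2*f²) = -6 + f + 2*f²)
C(j) = √2*√j (C(j) = √(2*j) = √2*√j)
(p(B(-1))*3)*C(T(1)) = ((-6 - 2 + 2*(-2)²)*3)*(√2*√0) = ((-6 - 2 + 2*4)*3)*(√2*0) = ((-6 - 2 + 8)*3)*0 = (0*3)*0 = 0*0 = 0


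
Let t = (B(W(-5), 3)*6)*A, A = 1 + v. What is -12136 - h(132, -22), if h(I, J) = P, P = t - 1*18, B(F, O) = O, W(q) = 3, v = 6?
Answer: -12244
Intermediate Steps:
A = 7 (A = 1 + 6 = 7)
t = 126 (t = (3*6)*7 = 18*7 = 126)
P = 108 (P = 126 - 1*18 = 126 - 18 = 108)
h(I, J) = 108
-12136 - h(132, -22) = -12136 - 1*108 = -12136 - 108 = -12244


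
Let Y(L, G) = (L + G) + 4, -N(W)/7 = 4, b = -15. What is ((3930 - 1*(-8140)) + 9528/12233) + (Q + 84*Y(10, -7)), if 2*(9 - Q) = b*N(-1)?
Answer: 152396009/12233 ≈ 12458.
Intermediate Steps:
N(W) = -28 (N(W) = -7*4 = -28)
Q = -201 (Q = 9 - (-15)*(-28)/2 = 9 - ½*420 = 9 - 210 = -201)
Y(L, G) = 4 + G + L (Y(L, G) = (G + L) + 4 = 4 + G + L)
((3930 - 1*(-8140)) + 9528/12233) + (Q + 84*Y(10, -7)) = ((3930 - 1*(-8140)) + 9528/12233) + (-201 + 84*(4 - 7 + 10)) = ((3930 + 8140) + 9528*(1/12233)) + (-201 + 84*7) = (12070 + 9528/12233) + (-201 + 588) = 147661838/12233 + 387 = 152396009/12233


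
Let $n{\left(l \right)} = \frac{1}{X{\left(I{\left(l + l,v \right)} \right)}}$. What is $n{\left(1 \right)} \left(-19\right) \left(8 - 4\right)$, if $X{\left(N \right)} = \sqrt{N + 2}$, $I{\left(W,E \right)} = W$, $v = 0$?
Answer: $-38$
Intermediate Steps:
$X{\left(N \right)} = \sqrt{2 + N}$
$n{\left(l \right)} = \frac{1}{\sqrt{2 + 2 l}}$ ($n{\left(l \right)} = \frac{1}{\sqrt{2 + \left(l + l\right)}} = \frac{1}{\sqrt{2 + 2 l}}$)
$n{\left(1 \right)} \left(-19\right) \left(8 - 4\right) = \frac{\sqrt{2}}{2 \sqrt{1 + 1}} \left(-19\right) \left(8 - 4\right) = \frac{\sqrt{2}}{2 \sqrt{2}} \left(-19\right) 4 = \frac{\sqrt{2} \frac{\sqrt{2}}{2}}{2} \left(-19\right) 4 = \frac{1}{2} \left(-19\right) 4 = \left(- \frac{19}{2}\right) 4 = -38$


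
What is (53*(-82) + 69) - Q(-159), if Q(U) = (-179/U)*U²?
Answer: -32738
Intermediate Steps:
Q(U) = -179*U
(53*(-82) + 69) - Q(-159) = (53*(-82) + 69) - (-179)*(-159) = (-4346 + 69) - 1*28461 = -4277 - 28461 = -32738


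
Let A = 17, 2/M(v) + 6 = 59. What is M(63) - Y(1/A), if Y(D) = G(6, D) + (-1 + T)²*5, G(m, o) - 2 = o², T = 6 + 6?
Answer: -9296894/15317 ≈ -606.97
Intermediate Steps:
T = 12
M(v) = 2/53 (M(v) = 2/(-6 + 59) = 2/53)
G(m, o) = 2 + o²
Y(D) = 607 + D² (Y(D) = (2 + D²) + (-1 + 12)²*5 = (2 + D²) + 11²*5 = (2 + D²) + 121*5 = (2 + D²) + 605 = 607 + D²)
M(63) - Y(1/A) = 2/53 - (607 + (1/17)²) = 2/53 - (607 + 1/289) = 2/53 - 1*175424/289 = 2/53 - 175424/289 = -9296894/15317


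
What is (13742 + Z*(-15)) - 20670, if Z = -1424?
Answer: 14432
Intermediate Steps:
(13742 + Z*(-15)) - 20670 = (13742 - 1424*(-15)) - 20670 = (13742 + 21360) - 20670 = 35102 - 20670 = 14432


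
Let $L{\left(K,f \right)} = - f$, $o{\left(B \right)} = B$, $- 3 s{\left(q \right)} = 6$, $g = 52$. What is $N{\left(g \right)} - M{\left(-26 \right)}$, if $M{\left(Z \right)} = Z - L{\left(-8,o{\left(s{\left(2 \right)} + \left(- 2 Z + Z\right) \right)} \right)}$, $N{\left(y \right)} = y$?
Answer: $54$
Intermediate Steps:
$s{\left(q \right)} = -2$ ($s{\left(q \right)} = \left(- \frac{1}{3}\right) 6 = -2$)
$M{\left(Z \right)} = -2$ ($M{\left(Z \right)} = Z - - (-2 + \left(- 2 Z + Z\right)) = Z - - (-2 - Z) = Z - \left(2 + Z\right) = -2$)
$N{\left(g \right)} - M{\left(-26 \right)} = 52 - -2 = 52 + 2 = 54$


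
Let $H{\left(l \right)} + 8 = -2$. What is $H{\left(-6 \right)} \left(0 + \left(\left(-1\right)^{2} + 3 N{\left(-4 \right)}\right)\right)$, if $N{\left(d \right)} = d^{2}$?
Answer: $-490$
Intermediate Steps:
$H{\left(l \right)} = -10$ ($H{\left(l \right)} = -8 - 2 = -10$)
$H{\left(-6 \right)} \left(0 + \left(\left(-1\right)^{2} + 3 N{\left(-4 \right)}\right)\right) = - 10 \left(0 + \left(\left(-1\right)^{2} + 3 \left(-4\right)^{2}\right)\right) = - 10 \left(0 + \left(1 + 3 \cdot 16\right)\right) = - 10 \left(0 + \left(1 + 48\right)\right) = - 10 \left(0 + 49\right) = \left(-10\right) 49 = -490$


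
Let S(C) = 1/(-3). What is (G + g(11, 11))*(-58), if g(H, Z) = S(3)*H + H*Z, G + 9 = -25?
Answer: -14500/3 ≈ -4833.3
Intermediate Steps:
G = -34 (G = -9 - 25 = -34)
S(C) = -⅓
g(H, Z) = -H/3 + H*Z
(G + g(11, 11))*(-58) = (-34 + 11*(-⅓ + 11))*(-58) = (-34 + 11*(32/3))*(-58) = (-34 + 352/3)*(-58) = (250/3)*(-58) = -14500/3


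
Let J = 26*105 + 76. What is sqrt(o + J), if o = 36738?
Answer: 2*sqrt(9886) ≈ 198.86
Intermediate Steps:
J = 2806 (J = 2730 + 76 = 2806)
sqrt(o + J) = sqrt(36738 + 2806) = sqrt(39544) = 2*sqrt(9886)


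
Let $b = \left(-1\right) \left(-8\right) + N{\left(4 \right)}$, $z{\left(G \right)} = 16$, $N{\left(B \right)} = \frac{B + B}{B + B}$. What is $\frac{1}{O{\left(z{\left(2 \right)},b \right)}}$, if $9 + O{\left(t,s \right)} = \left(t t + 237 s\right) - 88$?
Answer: $\frac{1}{2292} \approx 0.0004363$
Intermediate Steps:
$N{\left(B \right)} = 1$ ($N{\left(B \right)} = \frac{2 B}{2 B} = 2 B \frac{1}{2 B} = 1$)
$b = 9$ ($b = \left(-1\right) \left(-8\right) + 1 = 8 + 1 = 9$)
$O{\left(t,s \right)} = -97 + t^{2} + 237 s$ ($O{\left(t,s \right)} = -9 - \left(88 - 237 s - t t\right) = -9 - \left(88 - t^{2} - 237 s\right) = -9 + \left(-88 + t^{2} + 237 s\right) = -97 + t^{2} + 237 s$)
$\frac{1}{O{\left(z{\left(2 \right)},b \right)}} = \frac{1}{-97 + 16^{2} + 237 \cdot 9} = \frac{1}{-97 + 256 + 2133} = \frac{1}{2292}$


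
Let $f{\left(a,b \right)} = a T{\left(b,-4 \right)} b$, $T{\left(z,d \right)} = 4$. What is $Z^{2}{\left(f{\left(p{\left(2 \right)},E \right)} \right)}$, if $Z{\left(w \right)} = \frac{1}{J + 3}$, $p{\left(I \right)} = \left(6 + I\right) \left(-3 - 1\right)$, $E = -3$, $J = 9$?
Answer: $\frac{1}{144} \approx 0.0069444$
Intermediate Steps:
$p{\left(I \right)} = -24 - 4 I$ ($p{\left(I \right)} = \left(6 + I\right) \left(-4\right) = -24 - 4 I$)
$f{\left(a,b \right)} = 4 a b$ ($f{\left(a,b \right)} = a 4 b = 4 a b$)
$Z{\left(w \right)} = \frac{1}{12}$ ($Z{\left(w \right)} = \frac{1}{9 + 3} = \frac{1}{12}$)
$Z^{2}{\left(f{\left(p{\left(2 \right)},E \right)} \right)} = \left(\frac{1}{12}\right)^{2} = \frac{1}{144}$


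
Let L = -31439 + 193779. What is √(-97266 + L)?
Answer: √65074 ≈ 255.10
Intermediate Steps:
L = 162340
√(-97266 + L) = √(-97266 + 162340) = √65074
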